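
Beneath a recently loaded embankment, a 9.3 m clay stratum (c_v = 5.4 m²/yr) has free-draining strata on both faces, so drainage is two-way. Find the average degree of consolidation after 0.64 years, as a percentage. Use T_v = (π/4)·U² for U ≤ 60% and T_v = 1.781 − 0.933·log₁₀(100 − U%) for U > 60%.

U ≈ 45.1 %

Drainage path length: H_d = H/2 = 4.65 m (double drainage).
T_v = c_v·t/H_d² = 5.4×0.64/4.65² = 0.15983.
T_v = 0.15983 corresponds to the U ≤ 60% branch:
U = √(4T_v/π) = 0.4511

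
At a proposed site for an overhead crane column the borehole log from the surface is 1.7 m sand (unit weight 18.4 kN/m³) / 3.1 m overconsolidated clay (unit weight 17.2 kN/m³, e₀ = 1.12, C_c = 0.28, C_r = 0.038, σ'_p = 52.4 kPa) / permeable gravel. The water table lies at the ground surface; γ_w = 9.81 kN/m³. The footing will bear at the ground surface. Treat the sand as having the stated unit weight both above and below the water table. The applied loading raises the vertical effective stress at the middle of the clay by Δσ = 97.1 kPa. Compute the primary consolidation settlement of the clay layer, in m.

S_c ≈ 0.169 m

Mid-depth of clay below the ground surface: z = 1.7 + 3.1/2 = 3.25 m.
Total vertical stress at mid-clay: σ_v = 18.4×1.7 + 17.2×1.55 = 57.94 kPa.
Pore pressure: u = 9.81×(3.25 − 0) = 31.883 kPa.
Initial effective stress: σ'_0 = σ_v − u = 57.94 − 31.883 = 26.057 kPa.
Final effective stress: σ'_f = 26.057 + 97.1 = 123.16 kPa.
σ'_f = 123.16 > σ'_p = 52.4 kPa, so the stress path crosses the preconsolidation pressure — recompression up to σ'_p, then virgin compression beyond:
S_c = H/(1+e₀)·[C_r·log₁₀(σ'_p/σ'_0) + C_c·log₁₀(σ'_f/σ'_p)]
    = 3.1/2.12 × [0.038×log₁₀(52.4/26.057) + 0.28×log₁₀(123.16/52.4)]
    = 1.4623 × [0.011529 + 0.10392] = 0.1688 m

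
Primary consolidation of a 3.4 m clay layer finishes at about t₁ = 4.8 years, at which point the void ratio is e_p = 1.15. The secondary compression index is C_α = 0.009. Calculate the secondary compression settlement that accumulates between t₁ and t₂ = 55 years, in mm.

Secondary compression: S_s = C_α·H/(1+e_p)·log₁₀(t₂/t₁)
S_s = 0.009×3.4/(1+1.15)×log₁₀(55/4.8)
    = 0.01423 × 1.059 = 0.01507 m

S_s ≈ 15.1 mm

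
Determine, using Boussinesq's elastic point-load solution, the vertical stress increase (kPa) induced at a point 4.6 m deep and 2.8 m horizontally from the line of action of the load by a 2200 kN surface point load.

Boussinesq vertical stress below a point load on an elastic half-space:
Δσ_z = 3P/(2πz²) · [1 + (r/z)²]^(−5/2)
r/z = 2.8/4.6 = 0.6087; [1+(r/z)²]^(−5/2) = 0.45477.
Δσ_z = 3×2200/(2π×4.6²) × 0.45477 = 49.642 × 0.45477 = 22.58 kPa

Δσ_z ≈ 22.6 kPa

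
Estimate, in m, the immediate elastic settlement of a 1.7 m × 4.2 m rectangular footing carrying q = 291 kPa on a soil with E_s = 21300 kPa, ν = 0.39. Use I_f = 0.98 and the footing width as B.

Immediate (elastic) settlement: S_e = q·B·(1−ν²)/E_s · I_f.
S_e = 291 × 1.7 × (1 − 0.39²) / 21300 × 0.98
    = 291 × 1.7 × 0.8479 / 21300 × 0.98
    = 0.0193 m

S_e ≈ 0.0193 m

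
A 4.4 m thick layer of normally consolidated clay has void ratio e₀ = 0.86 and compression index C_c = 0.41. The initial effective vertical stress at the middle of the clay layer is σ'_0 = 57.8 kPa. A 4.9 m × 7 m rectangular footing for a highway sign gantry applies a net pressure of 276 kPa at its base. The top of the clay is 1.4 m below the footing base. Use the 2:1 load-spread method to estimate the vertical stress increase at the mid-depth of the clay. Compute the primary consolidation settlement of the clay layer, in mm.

Mid-depth of clay below the footing base: z = 1.4 + 4.4/2 = 3.6 m.
Stress increase at mid-clay by the 2:1 spreading method:
Δσ = qBL/((B+z)(L+z)) = 276×4.9×7/((4.9+3.6)(7+3.6)) = 105.07 kPa
Final effective stress: σ'_f = σ'_0 + Δσ = 57.8 + 105.07 = 162.87 kPa.
Normally consolidated clay, so the full stress increment lies on the virgin compression line:
S_c = C_c·H/(1+e₀)·log₁₀(σ'_f/σ'_0) = 0.41×4.4/(1+0.86)×log₁₀(162.87/57.8)
    = 0.96989 × 0.44991 = 0.4364 m

S_c ≈ 436 mm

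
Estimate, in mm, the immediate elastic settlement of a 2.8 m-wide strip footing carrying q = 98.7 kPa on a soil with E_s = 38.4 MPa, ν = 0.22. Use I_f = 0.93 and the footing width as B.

Immediate (elastic) settlement: S_e = q·B·(1−ν²)/E_s · I_f.
E_s = 38.4 MPa = 38400 kPa.
S_e = 98.7 × 2.8 × (1 − 0.22²) / 38400 × 0.93
    = 98.7 × 2.8 × 0.9516 / 38400 × 0.93
    = 0.006369 m = 6.369 mm

S_e ≈ 6.37 mm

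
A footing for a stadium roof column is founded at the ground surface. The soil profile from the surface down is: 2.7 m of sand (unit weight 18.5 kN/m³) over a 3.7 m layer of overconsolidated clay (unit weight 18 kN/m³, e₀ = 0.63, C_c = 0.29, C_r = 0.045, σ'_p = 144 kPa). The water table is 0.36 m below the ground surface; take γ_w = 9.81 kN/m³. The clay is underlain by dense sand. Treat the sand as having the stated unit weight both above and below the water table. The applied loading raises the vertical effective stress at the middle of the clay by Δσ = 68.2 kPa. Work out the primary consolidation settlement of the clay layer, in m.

Mid-depth of clay below the ground surface: z = 2.7 + 3.7/2 = 4.55 m.
Total vertical stress at mid-clay: σ_v = 18.5×2.7 + 18×1.85 = 83.25 kPa.
Pore pressure: u = 9.81×(4.55 − 0.36) = 41.104 kPa.
Initial effective stress: σ'_0 = σ_v − u = 83.25 − 41.104 = 42.146 kPa.
Final effective stress: σ'_f = 42.146 + 68.2 = 110.35 kPa.
σ'_f = 110.35 ≤ σ'_p = 144 kPa, so the clay remains overconsolidated and only the recompression index applies:
S_c = C_r·H/(1+e₀)·log₁₀(σ'_f/σ'_0) = 0.045×3.7/1.63×log₁₀(110.35/42.146)
    = 0.10215 × 0.41802 = 0.0427 m

S_c ≈ 0.0427 m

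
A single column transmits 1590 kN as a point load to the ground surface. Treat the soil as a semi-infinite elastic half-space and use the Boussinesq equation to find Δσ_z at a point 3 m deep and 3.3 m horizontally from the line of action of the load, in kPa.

Boussinesq vertical stress below a point load on an elastic half-space:
Δσ_z = 3P/(2πz²) · [1 + (r/z)²]^(−5/2)
r/z = 3.3/3 = 1.1; [1+(r/z)²]^(−5/2) = 0.13773.
Δσ_z = 3×1590/(2π×3²) × 0.13773 = 84.352 × 0.13773 = 11.62 kPa

Δσ_z ≈ 11.6 kPa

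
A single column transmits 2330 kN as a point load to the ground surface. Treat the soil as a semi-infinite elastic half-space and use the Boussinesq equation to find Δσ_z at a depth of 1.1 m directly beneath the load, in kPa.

Δσ_z ≈ 919 kPa

Boussinesq vertical stress below a point load on an elastic half-space:
Δσ_z = 3P/(2πz²) · [1 + (r/z)²]^(−5/2)
r/z = 0/1.1 = 0; [1+(r/z)²]^(−5/2) = 1.
Δσ_z = 3×2330/(2π×1.1²) × 1 = 919.42 × 1 = 919.4 kPa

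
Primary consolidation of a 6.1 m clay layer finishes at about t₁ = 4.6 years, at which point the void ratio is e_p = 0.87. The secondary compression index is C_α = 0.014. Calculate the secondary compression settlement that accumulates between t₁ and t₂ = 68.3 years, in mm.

Secondary compression: S_s = C_α·H/(1+e_p)·log₁₀(t₂/t₁)
S_s = 0.014×6.1/(1+0.87)×log₁₀(68.3/4.6)
    = 0.04567 × 1.172 = 0.05351 m

S_s ≈ 53.5 mm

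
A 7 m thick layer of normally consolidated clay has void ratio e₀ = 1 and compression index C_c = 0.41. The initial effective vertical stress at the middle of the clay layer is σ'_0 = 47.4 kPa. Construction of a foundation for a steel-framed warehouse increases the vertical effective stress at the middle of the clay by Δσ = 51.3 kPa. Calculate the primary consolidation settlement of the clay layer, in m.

Final effective stress: σ'_f = σ'_0 + Δσ = 47.4 + 51.3 = 98.7 kPa.
Normally consolidated clay, so the full stress increment lies on the virgin compression line:
S_c = C_c·H/(1+e₀)·log₁₀(σ'_f/σ'_0) = 0.41×7/(1+1)×log₁₀(98.7/47.4)
    = 1.435 × 0.31854 = 0.4571 m

S_c ≈ 0.457 m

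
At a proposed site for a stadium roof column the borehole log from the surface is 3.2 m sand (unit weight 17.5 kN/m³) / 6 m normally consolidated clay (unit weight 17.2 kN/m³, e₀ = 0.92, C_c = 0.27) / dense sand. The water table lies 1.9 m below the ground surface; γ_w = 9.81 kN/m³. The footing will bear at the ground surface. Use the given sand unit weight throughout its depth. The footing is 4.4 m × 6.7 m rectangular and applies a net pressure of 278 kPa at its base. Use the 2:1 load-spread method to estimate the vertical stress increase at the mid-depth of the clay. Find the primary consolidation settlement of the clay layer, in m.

S_c ≈ 0.238 m

Mid-depth of clay below the ground surface: z = 3.2 + 6/2 = 6.2 m.
Total vertical stress at mid-clay: σ_v = 17.5×3.2 + 17.2×3 = 107.6 kPa.
Pore pressure: u = 9.81×(6.2 − 1.9) = 42.183 kPa.
Initial effective stress: σ'_0 = σ_v − u = 107.6 − 42.183 = 65.417 kPa.
Stress increase at mid-clay by the 2:1 spreading method:
Δσ = qBL/((B+z)(L+z)) = 278×4.4×6.7/((4.4+6.2)(6.7+6.2)) = 59.934 kPa
Final effective stress: σ'_f = σ'_0 + Δσ = 65.417 + 59.934 = 125.35 kPa.
Normally consolidated clay, so the full stress increment lies on the virgin compression line:
S_c = C_c·H/(1+e₀)·log₁₀(σ'_f/σ'_0) = 0.27×6/(1+0.92)×log₁₀(125.35/65.417)
    = 0.84375 × 0.28243 = 0.2383 m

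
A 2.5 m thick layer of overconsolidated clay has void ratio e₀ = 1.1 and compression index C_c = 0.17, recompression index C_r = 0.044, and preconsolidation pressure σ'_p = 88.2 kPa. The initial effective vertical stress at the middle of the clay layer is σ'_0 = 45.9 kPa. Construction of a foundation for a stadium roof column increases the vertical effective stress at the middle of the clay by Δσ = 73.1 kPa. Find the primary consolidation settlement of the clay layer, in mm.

Final effective stress: σ'_f = 45.9 + 73.1 = 119 kPa.
σ'_f = 119 > σ'_p = 88.2 kPa, so the stress path crosses the preconsolidation pressure — recompression up to σ'_p, then virgin compression beyond:
S_c = H/(1+e₀)·[C_r·log₁₀(σ'_p/σ'_0) + C_c·log₁₀(σ'_f/σ'_p)]
    = 2.5/2.1 × [0.044×log₁₀(88.2/45.9) + 0.17×log₁₀(119/88.2)]
    = 1.1905 × [0.012481 + 0.022113] = 0.04118 m

S_c ≈ 41.2 mm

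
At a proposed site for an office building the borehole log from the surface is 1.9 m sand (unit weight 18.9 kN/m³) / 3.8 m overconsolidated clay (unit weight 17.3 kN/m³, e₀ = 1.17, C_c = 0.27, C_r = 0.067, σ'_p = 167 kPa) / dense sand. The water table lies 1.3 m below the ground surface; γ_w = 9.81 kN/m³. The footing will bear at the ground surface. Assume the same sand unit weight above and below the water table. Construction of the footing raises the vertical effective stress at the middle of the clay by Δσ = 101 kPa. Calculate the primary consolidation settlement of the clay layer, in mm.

Mid-depth of clay below the ground surface: z = 1.9 + 3.8/2 = 3.8 m.
Total vertical stress at mid-clay: σ_v = 18.9×1.9 + 17.3×1.9 = 68.78 kPa.
Pore pressure: u = 9.81×(3.8 − 1.3) = 24.525 kPa.
Initial effective stress: σ'_0 = σ_v − u = 68.78 − 24.525 = 44.255 kPa.
Final effective stress: σ'_f = 44.255 + 101 = 145.25 kPa.
σ'_f = 145.25 ≤ σ'_p = 167 kPa, so the clay remains overconsolidated and only the recompression index applies:
S_c = C_r·H/(1+e₀)·log₁₀(σ'_f/σ'_0) = 0.067×3.8/2.17×log₁₀(145.25/44.255)
    = 0.11733 × 0.51615 = 0.06056 m

S_c ≈ 60.6 mm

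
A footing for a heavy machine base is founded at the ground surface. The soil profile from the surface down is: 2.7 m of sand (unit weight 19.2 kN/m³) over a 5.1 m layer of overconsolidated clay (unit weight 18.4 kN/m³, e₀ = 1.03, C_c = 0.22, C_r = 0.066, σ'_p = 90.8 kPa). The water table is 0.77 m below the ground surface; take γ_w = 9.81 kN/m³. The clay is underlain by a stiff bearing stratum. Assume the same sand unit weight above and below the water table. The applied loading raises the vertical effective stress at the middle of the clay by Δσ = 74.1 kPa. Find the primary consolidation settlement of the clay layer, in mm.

Mid-depth of clay below the ground surface: z = 2.7 + 5.1/2 = 5.25 m.
Total vertical stress at mid-clay: σ_v = 19.2×2.7 + 18.4×2.55 = 98.76 kPa.
Pore pressure: u = 9.81×(5.25 − 0.77) = 43.949 kPa.
Initial effective stress: σ'_0 = σ_v − u = 98.76 − 43.949 = 54.811 kPa.
Final effective stress: σ'_f = 54.811 + 74.1 = 128.91 kPa.
σ'_f = 128.91 > σ'_p = 90.8 kPa, so the stress path crosses the preconsolidation pressure — recompression up to σ'_p, then virgin compression beyond:
S_c = H/(1+e₀)·[C_r·log₁₀(σ'_p/σ'_0) + C_c·log₁₀(σ'_f/σ'_p)]
    = 5.1/2.03 × [0.066×log₁₀(90.8/54.811) + 0.22×log₁₀(128.91/90.8)]
    = 2.5123 × [0.014468 + 0.033484] = 0.1205 m

S_c ≈ 120 mm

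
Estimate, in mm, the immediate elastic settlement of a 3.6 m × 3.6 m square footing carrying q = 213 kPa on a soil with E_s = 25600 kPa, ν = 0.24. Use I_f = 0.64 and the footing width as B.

Immediate (elastic) settlement: S_e = q·B·(1−ν²)/E_s · I_f.
S_e = 213 × 3.6 × (1 − 0.24²) / 25600 × 0.64
    = 213 × 3.6 × 0.9424 / 25600 × 0.64
    = 0.01807 m = 18.07 mm

S_e ≈ 18.1 mm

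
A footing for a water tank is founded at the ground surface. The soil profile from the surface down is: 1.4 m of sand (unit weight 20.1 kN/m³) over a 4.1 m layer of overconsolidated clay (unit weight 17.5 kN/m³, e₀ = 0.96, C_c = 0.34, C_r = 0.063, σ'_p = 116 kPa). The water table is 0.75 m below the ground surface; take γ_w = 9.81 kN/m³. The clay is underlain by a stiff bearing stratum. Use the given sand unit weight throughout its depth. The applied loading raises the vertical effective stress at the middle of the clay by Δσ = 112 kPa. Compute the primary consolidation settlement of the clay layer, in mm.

Mid-depth of clay below the ground surface: z = 1.4 + 4.1/2 = 3.45 m.
Total vertical stress at mid-clay: σ_v = 20.1×1.4 + 17.5×2.05 = 64.015 kPa.
Pore pressure: u = 9.81×(3.45 − 0.75) = 26.487 kPa.
Initial effective stress: σ'_0 = σ_v − u = 64.015 − 26.487 = 37.528 kPa.
Final effective stress: σ'_f = 37.528 + 112 = 149.53 kPa.
σ'_f = 149.53 > σ'_p = 116 kPa, so the stress path crosses the preconsolidation pressure — recompression up to σ'_p, then virgin compression beyond:
S_c = H/(1+e₀)·[C_r·log₁₀(σ'_p/σ'_0) + C_c·log₁₀(σ'_f/σ'_p)]
    = 4.1/1.96 × [0.063×log₁₀(116/37.528) + 0.34×log₁₀(149.53/116)]
    = 2.0918 × [0.030876 + 0.037492] = 0.143 m

S_c ≈ 143 mm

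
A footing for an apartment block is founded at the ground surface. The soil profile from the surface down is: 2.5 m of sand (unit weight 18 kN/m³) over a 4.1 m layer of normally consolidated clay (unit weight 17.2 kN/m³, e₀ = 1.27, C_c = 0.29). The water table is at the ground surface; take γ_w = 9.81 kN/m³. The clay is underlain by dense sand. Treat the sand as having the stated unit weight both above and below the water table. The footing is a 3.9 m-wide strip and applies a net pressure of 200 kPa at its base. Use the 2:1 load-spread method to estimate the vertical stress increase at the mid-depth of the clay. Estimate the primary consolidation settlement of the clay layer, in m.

Mid-depth of clay below the ground surface: z = 2.5 + 4.1/2 = 4.55 m.
Total vertical stress at mid-clay: σ_v = 18×2.5 + 17.2×2.05 = 80.26 kPa.
Pore pressure: u = 9.81×(4.55 − 0) = 44.636 kPa.
Initial effective stress: σ'_0 = σ_v − u = 80.26 − 44.636 = 35.624 kPa.
Stress increase at mid-clay by the 2:1 spreading method:
Δσ = qB/(B+z) = 200×3.9/(3.9+4.55) = 92.308 kPa
Final effective stress: σ'_f = σ'_0 + Δσ = 35.624 + 92.308 = 127.93 kPa.
Normally consolidated clay, so the full stress increment lies on the virgin compression line:
S_c = C_c·H/(1+e₀)·log₁₀(σ'_f/σ'_0) = 0.29×4.1/(1+1.27)×log₁₀(127.93/35.624)
    = 0.52379 × 0.55523 = 0.2908 m

S_c ≈ 0.291 m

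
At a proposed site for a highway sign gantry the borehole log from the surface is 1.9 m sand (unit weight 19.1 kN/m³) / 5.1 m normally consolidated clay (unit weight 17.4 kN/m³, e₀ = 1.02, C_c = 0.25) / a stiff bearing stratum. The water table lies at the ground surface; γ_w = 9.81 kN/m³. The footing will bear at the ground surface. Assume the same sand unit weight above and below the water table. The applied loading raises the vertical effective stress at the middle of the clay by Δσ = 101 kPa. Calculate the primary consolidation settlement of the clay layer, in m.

Mid-depth of clay below the ground surface: z = 1.9 + 5.1/2 = 4.45 m.
Total vertical stress at mid-clay: σ_v = 19.1×1.9 + 17.4×2.55 = 80.66 kPa.
Pore pressure: u = 9.81×(4.45 − 0) = 43.655 kPa.
Initial effective stress: σ'_0 = σ_v − u = 80.66 − 43.655 = 37.005 kPa.
Final effective stress: σ'_f = σ'_0 + Δσ = 37.005 + 101 = 138 kPa.
Normally consolidated clay, so the full stress increment lies on the virgin compression line:
S_c = C_c·H/(1+e₀)·log₁₀(σ'_f/σ'_0) = 0.25×5.1/(1+1.02)×log₁₀(138/37.005)
    = 0.63119 × 0.57162 = 0.3608 m

S_c ≈ 0.361 m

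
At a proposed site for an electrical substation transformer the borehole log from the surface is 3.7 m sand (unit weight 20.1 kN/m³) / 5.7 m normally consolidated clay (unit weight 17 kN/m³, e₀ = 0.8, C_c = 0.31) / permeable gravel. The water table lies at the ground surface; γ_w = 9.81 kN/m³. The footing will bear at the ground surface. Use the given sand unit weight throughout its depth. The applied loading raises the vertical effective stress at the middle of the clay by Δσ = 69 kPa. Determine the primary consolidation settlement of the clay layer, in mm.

S_c ≈ 332 mm

Mid-depth of clay below the ground surface: z = 3.7 + 5.7/2 = 6.55 m.
Total vertical stress at mid-clay: σ_v = 20.1×3.7 + 17×2.85 = 122.82 kPa.
Pore pressure: u = 9.81×(6.55 − 0) = 64.255 kPa.
Initial effective stress: σ'_0 = σ_v − u = 122.82 − 64.255 = 58.565 kPa.
Final effective stress: σ'_f = σ'_0 + Δσ = 58.565 + 69 = 127.56 kPa.
Normally consolidated clay, so the full stress increment lies on the virgin compression line:
S_c = C_c·H/(1+e₀)·log₁₀(σ'_f/σ'_0) = 0.31×5.7/(1+0.8)×log₁₀(127.56/58.565)
    = 0.98167 × 0.33808 = 0.3319 m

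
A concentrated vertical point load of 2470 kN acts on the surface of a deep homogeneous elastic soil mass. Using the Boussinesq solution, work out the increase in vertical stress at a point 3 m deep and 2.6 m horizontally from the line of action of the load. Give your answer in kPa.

Δσ_z ≈ 32.3 kPa

Boussinesq vertical stress below a point load on an elastic half-space:
Δσ_z = 3P/(2πz²) · [1 + (r/z)²]^(−5/2)
r/z = 2.6/3 = 0.86667; [1+(r/z)²]^(−5/2) = 0.24644.
Δσ_z = 3×2470/(2π×3²) × 0.24644 = 131.04 × 0.24644 = 32.29 kPa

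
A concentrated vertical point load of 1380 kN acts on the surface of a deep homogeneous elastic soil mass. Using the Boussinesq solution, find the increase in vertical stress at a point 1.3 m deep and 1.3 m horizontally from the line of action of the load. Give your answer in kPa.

Boussinesq vertical stress below a point load on an elastic half-space:
Δσ_z = 3P/(2πz²) · [1 + (r/z)²]^(−5/2)
r/z = 1.3/1.3 = 1; [1+(r/z)²]^(−5/2) = 0.17678.
Δσ_z = 3×1380/(2π×1.3²) × 0.17678 = 389.88 × 0.17678 = 68.92 kPa

Δσ_z ≈ 68.9 kPa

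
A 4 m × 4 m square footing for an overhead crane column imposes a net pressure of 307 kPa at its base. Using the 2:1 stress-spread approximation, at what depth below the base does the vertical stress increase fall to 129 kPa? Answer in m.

z ≈ 2.17 m

2:1 spreading — at depth z the loaded area has grown by z in each plan dimension:
qB²/(B+z)² = Δσ_z ⇒ z = B(√(q/Δσ_z) − 1) = 4×(√(307/129) − 1) = 2.171 m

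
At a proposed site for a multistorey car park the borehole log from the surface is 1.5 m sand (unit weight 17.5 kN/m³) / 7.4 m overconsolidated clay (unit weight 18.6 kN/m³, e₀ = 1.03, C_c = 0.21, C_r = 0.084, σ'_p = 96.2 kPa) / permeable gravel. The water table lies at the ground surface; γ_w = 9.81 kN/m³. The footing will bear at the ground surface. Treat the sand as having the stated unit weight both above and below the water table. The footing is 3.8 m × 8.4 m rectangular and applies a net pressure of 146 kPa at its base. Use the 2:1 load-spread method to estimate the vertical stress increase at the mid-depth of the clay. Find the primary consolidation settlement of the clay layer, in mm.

Mid-depth of clay below the ground surface: z = 1.5 + 7.4/2 = 5.2 m.
Total vertical stress at mid-clay: σ_v = 17.5×1.5 + 18.6×3.7 = 95.07 kPa.
Pore pressure: u = 9.81×(5.2 − 0) = 51.012 kPa.
Initial effective stress: σ'_0 = σ_v − u = 95.07 − 51.012 = 44.058 kPa.
Stress increase at mid-clay by the 2:1 spreading method:
Δσ = qBL/((B+z)(L+z)) = 146×3.8×8.4/((3.8+5.2)(8.4+5.2)) = 38.075 kPa
Final effective stress: σ'_f = 44.058 + 38.075 = 82.133 kPa.
σ'_f = 82.133 ≤ σ'_p = 96.2 kPa, so the clay remains overconsolidated and only the recompression index applies:
S_c = C_r·H/(1+e₀)·log₁₀(σ'_f/σ'_0) = 0.084×7.4/2.03×log₁₀(82.133/44.058)
    = 0.30621 × 0.27049 = 0.08283 m

S_c ≈ 82.8 mm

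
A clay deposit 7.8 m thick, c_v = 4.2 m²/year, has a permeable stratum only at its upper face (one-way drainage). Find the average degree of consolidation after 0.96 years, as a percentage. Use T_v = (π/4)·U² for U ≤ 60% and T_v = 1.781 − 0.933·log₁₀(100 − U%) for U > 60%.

Drainage path length: H_d = H = 7.8 m (single drainage).
T_v = c_v·t/H_d² = 4.2×0.96/7.8² = 0.066272.
T_v = 0.066272 corresponds to the U ≤ 60% branch:
U = √(4T_v/π) = 0.2905

U ≈ 29 %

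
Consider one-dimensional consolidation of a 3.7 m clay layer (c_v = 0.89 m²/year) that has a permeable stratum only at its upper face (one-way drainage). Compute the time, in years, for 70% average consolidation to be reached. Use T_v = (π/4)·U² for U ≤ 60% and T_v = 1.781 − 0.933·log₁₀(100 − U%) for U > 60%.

t ≈ 6.2 years

Drainage path length: H_d = H = 3.7 m (single drainage).
U > 60%: T_v = 1.781 − 0.933·log₁₀(100 − 70) = 0.40285.
t = T_v·H_d²/c_v = 0.40285×3.7²/0.89 = 6.197 years.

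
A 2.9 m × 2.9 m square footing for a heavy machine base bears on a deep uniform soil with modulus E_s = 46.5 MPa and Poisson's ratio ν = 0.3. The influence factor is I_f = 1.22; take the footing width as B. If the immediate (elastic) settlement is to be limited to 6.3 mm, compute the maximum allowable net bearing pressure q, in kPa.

q ≈ 91 kPa

E_s = 46.5 MPa = 46500 kPa.
S_e = q·B·(1−ν²)/E_s · I_f  ⇒  q = S_e·E_s / (B·(1−ν²)·I_f).
q = 0.0063 × 46500 / (2.9 × 0.91 × 1.22) = 90.99 kPa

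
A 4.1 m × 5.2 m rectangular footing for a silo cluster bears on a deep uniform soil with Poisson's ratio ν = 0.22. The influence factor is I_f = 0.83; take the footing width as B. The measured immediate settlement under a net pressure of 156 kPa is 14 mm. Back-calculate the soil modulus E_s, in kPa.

S_e = q·B·(1−ν²)/E_s · I_f  ⇒  E_s = q·B·(1−ν²)·I_f / S_e.
E_s = 156 × 4.1 × 0.9516 × 0.83 / 0.014 = 36080 kPa

E_s ≈ 36100 kPa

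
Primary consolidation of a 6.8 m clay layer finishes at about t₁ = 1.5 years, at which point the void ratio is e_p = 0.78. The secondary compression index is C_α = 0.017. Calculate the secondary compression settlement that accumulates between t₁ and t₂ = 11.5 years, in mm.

S_s ≈ 57.4 mm

Secondary compression: S_s = C_α·H/(1+e_p)·log₁₀(t₂/t₁)
S_s = 0.017×6.8/(1+0.78)×log₁₀(11.5/1.5)
    = 0.06494 × 0.8846 = 0.05745 m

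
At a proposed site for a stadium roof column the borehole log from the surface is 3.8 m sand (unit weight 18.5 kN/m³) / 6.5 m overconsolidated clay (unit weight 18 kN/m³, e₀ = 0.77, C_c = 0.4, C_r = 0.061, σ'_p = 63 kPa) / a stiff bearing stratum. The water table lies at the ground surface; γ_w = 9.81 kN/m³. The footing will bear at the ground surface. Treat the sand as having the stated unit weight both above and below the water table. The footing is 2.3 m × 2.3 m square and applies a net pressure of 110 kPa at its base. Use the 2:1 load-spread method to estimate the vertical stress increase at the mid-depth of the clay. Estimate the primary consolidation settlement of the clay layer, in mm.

Mid-depth of clay below the ground surface: z = 3.8 + 6.5/2 = 7.05 m.
Total vertical stress at mid-clay: σ_v = 18.5×3.8 + 18×3.25 = 128.8 kPa.
Pore pressure: u = 9.81×(7.05 − 0) = 69.16 kPa.
Initial effective stress: σ'_0 = σ_v − u = 128.8 − 69.16 = 59.64 kPa.
Stress increase at mid-clay by the 2:1 spreading method:
Δσ = qBL/((B+z)(L+z)) = 110×2.3×2.3/((2.3+7.05)(2.3+7.05)) = 6.6562 kPa
Final effective stress: σ'_f = 59.64 + 6.6562 = 66.296 kPa.
σ'_f = 66.296 > σ'_p = 63 kPa, so the stress path crosses the preconsolidation pressure — recompression up to σ'_p, then virgin compression beyond:
S_c = H/(1+e₀)·[C_r·log₁₀(σ'_p/σ'_0) + C_c·log₁₀(σ'_f/σ'_p)]
    = 6.5/1.77 × [0.061×log₁₀(63/59.64) + 0.4×log₁₀(66.296/63)]
    = 3.6723 × [0.001452 + 0.0088587] = 0.03786 m

S_c ≈ 37.9 mm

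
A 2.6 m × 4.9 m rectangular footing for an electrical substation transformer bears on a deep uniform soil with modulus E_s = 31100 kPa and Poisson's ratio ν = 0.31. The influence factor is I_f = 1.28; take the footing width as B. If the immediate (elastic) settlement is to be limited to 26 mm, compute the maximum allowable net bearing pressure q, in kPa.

q ≈ 269 kPa

S_e = q·B·(1−ν²)/E_s · I_f  ⇒  q = S_e·E_s / (B·(1−ν²)·I_f).
q = 0.026 × 31100 / (2.6 × 0.9039 × 1.28) = 268.8 kPa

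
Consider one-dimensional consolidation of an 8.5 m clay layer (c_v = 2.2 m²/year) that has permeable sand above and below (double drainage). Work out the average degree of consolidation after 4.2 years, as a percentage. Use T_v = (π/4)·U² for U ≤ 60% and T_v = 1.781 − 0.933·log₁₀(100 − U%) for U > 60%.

U ≈ 77.1 %

Drainage path length: H_d = H/2 = 4.25 m (double drainage).
T_v = c_v·t/H_d² = 2.2×4.2/4.25² = 0.51156.
T_v = 0.51156 corresponds to the U > 60% branch:
U = 1 − 10^((1.781 − T_v)/0.933)/100 = 0.7706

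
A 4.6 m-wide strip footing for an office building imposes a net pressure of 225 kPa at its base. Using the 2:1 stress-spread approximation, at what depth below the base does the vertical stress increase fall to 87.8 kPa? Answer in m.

z ≈ 7.19 m

2:1 spreading — at depth z the loaded area has grown by z in each plan dimension:
qB/(B+z) = Δσ_z ⇒ z = qB/Δσ_z − B = 225×4.6/87.8 − 4.6 = 7.188 m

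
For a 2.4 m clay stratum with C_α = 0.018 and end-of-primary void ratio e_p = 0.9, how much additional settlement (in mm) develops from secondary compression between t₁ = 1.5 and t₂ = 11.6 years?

Secondary compression: S_s = C_α·H/(1+e_p)·log₁₀(t₂/t₁)
S_s = 0.018×2.4/(1+0.9)×log₁₀(11.6/1.5)
    = 0.02274 × 0.8884 = 0.0202 m

S_s ≈ 20.2 mm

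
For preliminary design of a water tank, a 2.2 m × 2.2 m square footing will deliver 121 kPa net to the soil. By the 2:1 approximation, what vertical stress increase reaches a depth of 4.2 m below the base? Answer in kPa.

By the 2:1 method the load spreads at 1 horizontal : 2 vertical, so at depth z the loaded area has grown by z in each plan dimension:
Δσ = qBL/((B+z)(L+z)) = 121×2.2×2.2/((2.2+4.2)(2.2+4.2)) = 14.298 kPa

Δσ_z ≈ 14.3 kPa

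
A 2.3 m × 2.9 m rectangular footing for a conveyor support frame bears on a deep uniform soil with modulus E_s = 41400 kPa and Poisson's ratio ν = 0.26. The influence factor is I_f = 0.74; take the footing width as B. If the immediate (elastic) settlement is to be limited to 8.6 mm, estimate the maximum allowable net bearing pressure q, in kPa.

S_e = q·B·(1−ν²)/E_s · I_f  ⇒  q = S_e·E_s / (B·(1−ν²)·I_f).
q = 0.0086 × 41400 / (2.3 × 0.9324 × 0.74) = 224.4 kPa

q ≈ 224 kPa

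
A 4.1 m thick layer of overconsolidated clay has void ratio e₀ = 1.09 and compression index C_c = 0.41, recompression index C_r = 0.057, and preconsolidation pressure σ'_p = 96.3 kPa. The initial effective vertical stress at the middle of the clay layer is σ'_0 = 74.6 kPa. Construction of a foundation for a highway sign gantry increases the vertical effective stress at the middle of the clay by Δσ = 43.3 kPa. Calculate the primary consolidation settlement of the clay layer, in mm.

Final effective stress: σ'_f = 74.6 + 43.3 = 117.9 kPa.
σ'_f = 117.9 > σ'_p = 96.3 kPa, so the stress path crosses the preconsolidation pressure — recompression up to σ'_p, then virgin compression beyond:
S_c = H/(1+e₀)·[C_r·log₁₀(σ'_p/σ'_0) + C_c·log₁₀(σ'_f/σ'_p)]
    = 4.1/2.09 × [0.057×log₁₀(96.3/74.6) + 0.41×log₁₀(117.9/96.3)]
    = 1.9617 × [0.0063206 + 0.036034] = 0.08309 m

S_c ≈ 83.1 mm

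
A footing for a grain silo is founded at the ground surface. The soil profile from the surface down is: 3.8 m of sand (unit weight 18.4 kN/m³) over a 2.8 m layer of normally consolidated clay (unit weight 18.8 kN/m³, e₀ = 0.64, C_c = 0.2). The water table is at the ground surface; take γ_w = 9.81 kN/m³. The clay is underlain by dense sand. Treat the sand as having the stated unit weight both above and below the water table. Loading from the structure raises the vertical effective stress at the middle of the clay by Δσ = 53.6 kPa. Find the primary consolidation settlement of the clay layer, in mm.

S_c ≈ 116 mm

Mid-depth of clay below the ground surface: z = 3.8 + 2.8/2 = 5.2 m.
Total vertical stress at mid-clay: σ_v = 18.4×3.8 + 18.8×1.4 = 96.24 kPa.
Pore pressure: u = 9.81×(5.2 − 0) = 51.012 kPa.
Initial effective stress: σ'_0 = σ_v − u = 96.24 − 51.012 = 45.228 kPa.
Final effective stress: σ'_f = σ'_0 + Δσ = 45.228 + 53.6 = 98.828 kPa.
Normally consolidated clay, so the full stress increment lies on the virgin compression line:
S_c = C_c·H/(1+e₀)·log₁₀(σ'_f/σ'_0) = 0.2×2.8/(1+0.64)×log₁₀(98.828/45.228)
    = 0.34146 × 0.33947 = 0.1159 m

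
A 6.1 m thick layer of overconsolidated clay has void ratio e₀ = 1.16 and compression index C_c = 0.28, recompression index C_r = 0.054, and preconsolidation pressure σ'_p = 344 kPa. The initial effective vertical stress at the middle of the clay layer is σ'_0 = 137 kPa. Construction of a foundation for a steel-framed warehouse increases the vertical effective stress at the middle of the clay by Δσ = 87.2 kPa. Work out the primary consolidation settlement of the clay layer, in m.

S_c ≈ 0.0326 m

Final effective stress: σ'_f = 137 + 87.2 = 224.2 kPa.
σ'_f = 224.2 ≤ σ'_p = 344 kPa, so the clay remains overconsolidated and only the recompression index applies:
S_c = C_r·H/(1+e₀)·log₁₀(σ'_f/σ'_0) = 0.054×6.1/2.16×log₁₀(224.2/137)
    = 0.1525 × 0.21392 = 0.03262 m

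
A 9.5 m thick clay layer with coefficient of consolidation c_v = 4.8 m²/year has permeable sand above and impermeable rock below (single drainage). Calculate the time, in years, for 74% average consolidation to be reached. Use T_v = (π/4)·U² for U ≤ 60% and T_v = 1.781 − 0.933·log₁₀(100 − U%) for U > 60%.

Drainage path length: H_d = H = 9.5 m (single drainage).
U > 60%: T_v = 1.781 − 0.933·log₁₀(100 − 74) = 0.46083.
t = T_v·H_d²/c_v = 0.46083×9.5²/4.8 = 8.665 years.

t ≈ 8.66 years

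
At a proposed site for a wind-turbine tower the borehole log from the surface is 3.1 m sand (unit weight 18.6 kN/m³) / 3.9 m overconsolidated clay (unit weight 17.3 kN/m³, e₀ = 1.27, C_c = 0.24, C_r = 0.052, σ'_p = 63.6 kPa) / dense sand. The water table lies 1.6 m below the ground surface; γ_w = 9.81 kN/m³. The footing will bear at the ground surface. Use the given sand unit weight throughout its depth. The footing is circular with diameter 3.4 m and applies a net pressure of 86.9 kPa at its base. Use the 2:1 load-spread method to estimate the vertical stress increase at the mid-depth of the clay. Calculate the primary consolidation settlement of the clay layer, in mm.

Mid-depth of clay below the ground surface: z = 3.1 + 3.9/2 = 5.05 m.
Total vertical stress at mid-clay: σ_v = 18.6×3.1 + 17.3×1.95 = 91.395 kPa.
Pore pressure: u = 9.81×(5.05 − 1.6) = 33.845 kPa.
Initial effective stress: σ'_0 = σ_v − u = 91.395 − 33.845 = 57.55 kPa.
Stress increase at mid-clay by the 2:1 spreading method:
Δσ ≈ qD²/(D+z)² = 86.9×3.4²/(3.4+5.05)² = 14.069 kPa
Final effective stress: σ'_f = 57.55 + 14.069 = 71.619 kPa.
σ'_f = 71.619 > σ'_p = 63.6 kPa, so the stress path crosses the preconsolidation pressure — recompression up to σ'_p, then virgin compression beyond:
S_c = H/(1+e₀)·[C_r·log₁₀(σ'_p/σ'_0) + C_c·log₁₀(σ'_f/σ'_p)]
    = 3.9/2.27 × [0.052×log₁₀(63.6/57.55) + 0.24×log₁₀(71.619/63.6)]
    = 1.7181 × [0.0022574 + 0.012377] = 0.02514 m

S_c ≈ 25.1 mm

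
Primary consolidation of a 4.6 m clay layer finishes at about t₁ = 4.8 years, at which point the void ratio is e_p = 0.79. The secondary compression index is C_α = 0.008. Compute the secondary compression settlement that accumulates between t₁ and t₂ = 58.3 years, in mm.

Secondary compression: S_s = C_α·H/(1+e_p)·log₁₀(t₂/t₁)
S_s = 0.008×4.6/(1+0.79)×log₁₀(58.3/4.8)
    = 0.02056 × 1.084 = 0.02229 m

S_s ≈ 22.3 mm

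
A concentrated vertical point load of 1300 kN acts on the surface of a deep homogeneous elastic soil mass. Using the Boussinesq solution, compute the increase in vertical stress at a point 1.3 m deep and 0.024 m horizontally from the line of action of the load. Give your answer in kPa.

Boussinesq vertical stress below a point load on an elastic half-space:
Δσ_z = 3P/(2πz²) · [1 + (r/z)²]^(−5/2)
r/z = 0.024/1.3 = 0.018462; [1+(r/z)²]^(−5/2) = 0.99915.
Δσ_z = 3×1300/(2π×1.3²) × 0.99915 = 367.28 × 0.99915 = 367 kPa

Δσ_z ≈ 367 kPa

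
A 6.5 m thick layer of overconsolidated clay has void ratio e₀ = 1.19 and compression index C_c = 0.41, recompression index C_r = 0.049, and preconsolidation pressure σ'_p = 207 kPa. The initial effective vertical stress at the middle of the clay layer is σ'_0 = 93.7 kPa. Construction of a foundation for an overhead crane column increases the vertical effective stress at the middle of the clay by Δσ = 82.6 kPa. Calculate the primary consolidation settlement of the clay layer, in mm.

S_c ≈ 39.9 mm

Final effective stress: σ'_f = 93.7 + 82.6 = 176.3 kPa.
σ'_f = 176.3 ≤ σ'_p = 207 kPa, so the clay remains overconsolidated and only the recompression index applies:
S_c = C_r·H/(1+e₀)·log₁₀(σ'_f/σ'_0) = 0.049×6.5/2.19×log₁₀(176.3/93.7)
    = 0.14543 × 0.27451 = 0.03992 m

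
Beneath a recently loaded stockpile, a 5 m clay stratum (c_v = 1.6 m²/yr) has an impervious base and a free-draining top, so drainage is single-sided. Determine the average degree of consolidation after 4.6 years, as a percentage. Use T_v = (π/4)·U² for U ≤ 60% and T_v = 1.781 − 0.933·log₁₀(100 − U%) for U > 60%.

Drainage path length: H_d = H = 5 m (single drainage).
T_v = c_v·t/H_d² = 1.6×4.6/5² = 0.2944.
T_v = 0.2944 corresponds to the U > 60% branch:
U = 1 − 10^((1.781 − T_v)/0.933)/100 = 0.6079

U ≈ 60.8 %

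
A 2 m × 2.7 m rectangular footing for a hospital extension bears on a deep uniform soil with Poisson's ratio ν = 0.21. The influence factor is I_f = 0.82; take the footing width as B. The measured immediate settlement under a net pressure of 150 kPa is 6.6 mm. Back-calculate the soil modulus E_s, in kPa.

S_e = q·B·(1−ν²)/E_s · I_f  ⇒  E_s = q·B·(1−ν²)·I_f / S_e.
E_s = 150 × 2 × 0.9559 × 0.82 / 0.0066 = 35630 kPa

E_s ≈ 35600 kPa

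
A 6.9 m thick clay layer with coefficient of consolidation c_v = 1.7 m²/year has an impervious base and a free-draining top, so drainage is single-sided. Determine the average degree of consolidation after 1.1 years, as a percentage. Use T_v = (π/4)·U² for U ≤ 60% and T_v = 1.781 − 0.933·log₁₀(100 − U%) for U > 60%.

Drainage path length: H_d = H = 6.9 m (single drainage).
T_v = c_v·t/H_d² = 1.7×1.1/6.9² = 0.039277.
T_v = 0.039277 corresponds to the U ≤ 60% branch:
U = √(4T_v/π) = 0.2236

U ≈ 22.4 %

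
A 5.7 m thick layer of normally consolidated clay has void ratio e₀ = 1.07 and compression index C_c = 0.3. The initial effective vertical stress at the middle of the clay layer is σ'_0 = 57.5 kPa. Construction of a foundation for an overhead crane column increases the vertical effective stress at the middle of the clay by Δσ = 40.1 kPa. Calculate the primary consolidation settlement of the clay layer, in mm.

Final effective stress: σ'_f = σ'_0 + Δσ = 57.5 + 40.1 = 97.6 kPa.
Normally consolidated clay, so the full stress increment lies on the virgin compression line:
S_c = C_c·H/(1+e₀)·log₁₀(σ'_f/σ'_0) = 0.3×5.7/(1+1.07)×log₁₀(97.6/57.5)
    = 0.82609 × 0.22978 = 0.1898 m

S_c ≈ 190 mm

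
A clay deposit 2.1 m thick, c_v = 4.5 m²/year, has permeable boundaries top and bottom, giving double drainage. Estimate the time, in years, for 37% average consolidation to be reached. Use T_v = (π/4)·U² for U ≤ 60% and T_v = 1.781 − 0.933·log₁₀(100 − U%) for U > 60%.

Drainage path length: H_d = H/2 = 1.05 m (double drainage).
U ≤ 60%: T_v = (π/4)·U² = (π/4)×0.37² = 0.10752.
t = T_v·H_d²/c_v = 0.10752×1.05²/4.5 = 0.02634 years.

t ≈ 0.0263 years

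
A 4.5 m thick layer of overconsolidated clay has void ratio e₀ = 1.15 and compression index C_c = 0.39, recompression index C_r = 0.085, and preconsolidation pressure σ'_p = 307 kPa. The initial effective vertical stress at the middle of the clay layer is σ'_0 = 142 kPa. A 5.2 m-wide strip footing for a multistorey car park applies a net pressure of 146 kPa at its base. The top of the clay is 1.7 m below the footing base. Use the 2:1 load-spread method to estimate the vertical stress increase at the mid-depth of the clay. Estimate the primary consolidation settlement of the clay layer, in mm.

Mid-depth of clay below the footing base: z = 1.7 + 4.5/2 = 3.95 m.
Stress increase at mid-clay by the 2:1 spreading method:
Δσ = qB/(B+z) = 146×5.2/(5.2+3.95) = 82.973 kPa
Final effective stress: σ'_f = 142 + 82.973 = 224.97 kPa.
σ'_f = 224.97 ≤ σ'_p = 307 kPa, so the clay remains overconsolidated and only the recompression index applies:
S_c = C_r·H/(1+e₀)·log₁₀(σ'_f/σ'_0) = 0.085×4.5/2.15×log₁₀(224.97/142)
    = 0.17791 × 0.19984 = 0.03555 m

S_c ≈ 35.6 mm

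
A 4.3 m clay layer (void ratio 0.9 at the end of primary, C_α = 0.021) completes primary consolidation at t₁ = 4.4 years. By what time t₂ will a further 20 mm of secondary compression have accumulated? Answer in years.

S_s = C_α·H/(1+e_p)·log₁₀(t₂/t₁) ⇒ log₁₀(t₂/t₁) = S_s·(1+e_p)/(C_α·H).
log₁₀(t₂/t₁) = 0.02 × (1+0.9) / (0.021×4.3) = 0.4208
t₂ = t₁ × 10^0.4208 = 4.4 × 2.635 = 11.6 years

t₂ ≈ 11.6 years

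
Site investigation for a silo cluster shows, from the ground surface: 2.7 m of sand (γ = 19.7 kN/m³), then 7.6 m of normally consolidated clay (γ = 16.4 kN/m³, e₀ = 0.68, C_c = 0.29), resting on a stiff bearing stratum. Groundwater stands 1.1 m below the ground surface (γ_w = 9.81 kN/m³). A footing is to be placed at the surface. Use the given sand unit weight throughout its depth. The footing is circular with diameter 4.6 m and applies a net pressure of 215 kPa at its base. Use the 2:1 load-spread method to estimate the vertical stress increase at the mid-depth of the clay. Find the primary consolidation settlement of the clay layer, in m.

Mid-depth of clay below the ground surface: z = 2.7 + 7.6/2 = 6.5 m.
Total vertical stress at mid-clay: σ_v = 19.7×2.7 + 16.4×3.8 = 115.51 kPa.
Pore pressure: u = 9.81×(6.5 − 1.1) = 52.974 kPa.
Initial effective stress: σ'_0 = σ_v − u = 115.51 − 52.974 = 62.536 kPa.
Stress increase at mid-clay by the 2:1 spreading method:
Δσ ≈ qD²/(D+z)² = 215×4.6²/(4.6+6.5)² = 36.924 kPa
Final effective stress: σ'_f = σ'_0 + Δσ = 62.536 + 36.924 = 99.46 kPa.
Normally consolidated clay, so the full stress increment lies on the virgin compression line:
S_c = C_c·H/(1+e₀)·log₁₀(σ'_f/σ'_0) = 0.29×7.6/(1+0.68)×log₁₀(99.46/62.536)
    = 1.3119 × 0.20152 = 0.2644 m

S_c ≈ 0.264 m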